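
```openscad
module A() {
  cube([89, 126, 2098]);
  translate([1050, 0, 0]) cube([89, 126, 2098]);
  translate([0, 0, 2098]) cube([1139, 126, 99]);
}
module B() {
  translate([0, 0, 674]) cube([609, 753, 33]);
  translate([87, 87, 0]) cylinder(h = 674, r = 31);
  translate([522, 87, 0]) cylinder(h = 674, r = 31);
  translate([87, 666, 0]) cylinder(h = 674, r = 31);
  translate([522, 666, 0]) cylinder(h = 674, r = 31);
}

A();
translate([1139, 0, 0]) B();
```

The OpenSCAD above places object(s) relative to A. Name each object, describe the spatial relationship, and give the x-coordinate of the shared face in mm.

A is a door frame. B is a table. The table is against the door frame's +x side, with their −y faces flush. The x-coordinate of the shared face is 1139 mm.

The door frame's +x face and the table's −x face are both at x = 1139 mm.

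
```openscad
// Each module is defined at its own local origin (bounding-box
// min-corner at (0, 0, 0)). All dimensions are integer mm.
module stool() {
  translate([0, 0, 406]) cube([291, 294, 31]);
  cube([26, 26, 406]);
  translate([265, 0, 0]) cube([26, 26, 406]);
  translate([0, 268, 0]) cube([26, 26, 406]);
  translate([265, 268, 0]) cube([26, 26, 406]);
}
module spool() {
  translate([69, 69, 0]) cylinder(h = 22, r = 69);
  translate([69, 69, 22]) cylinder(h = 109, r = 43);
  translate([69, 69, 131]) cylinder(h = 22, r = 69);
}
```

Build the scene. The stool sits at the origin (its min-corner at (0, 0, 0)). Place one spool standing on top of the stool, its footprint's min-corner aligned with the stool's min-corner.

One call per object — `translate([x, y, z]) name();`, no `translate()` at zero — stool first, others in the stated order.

stool();
translate([0, 0, 437]) spool();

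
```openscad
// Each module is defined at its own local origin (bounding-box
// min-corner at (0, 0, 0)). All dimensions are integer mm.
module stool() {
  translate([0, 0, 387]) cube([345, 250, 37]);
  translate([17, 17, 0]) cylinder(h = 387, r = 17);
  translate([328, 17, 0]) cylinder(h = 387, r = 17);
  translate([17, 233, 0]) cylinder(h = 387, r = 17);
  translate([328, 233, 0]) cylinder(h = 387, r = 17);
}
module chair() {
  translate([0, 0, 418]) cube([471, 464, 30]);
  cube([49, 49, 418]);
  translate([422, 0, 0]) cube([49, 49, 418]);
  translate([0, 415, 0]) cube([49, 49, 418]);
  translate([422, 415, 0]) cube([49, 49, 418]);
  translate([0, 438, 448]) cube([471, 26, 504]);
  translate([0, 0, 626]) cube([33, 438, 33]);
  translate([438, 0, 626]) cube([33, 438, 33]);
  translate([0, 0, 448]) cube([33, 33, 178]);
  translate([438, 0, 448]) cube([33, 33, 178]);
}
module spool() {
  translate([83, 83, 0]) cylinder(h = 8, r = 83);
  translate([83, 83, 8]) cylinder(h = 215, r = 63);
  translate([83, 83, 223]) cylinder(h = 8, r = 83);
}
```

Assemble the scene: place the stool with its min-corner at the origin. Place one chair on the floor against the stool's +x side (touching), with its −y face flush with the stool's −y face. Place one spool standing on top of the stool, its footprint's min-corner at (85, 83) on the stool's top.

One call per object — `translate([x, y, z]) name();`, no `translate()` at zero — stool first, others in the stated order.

stool();
translate([345, 0, 0]) chair();
translate([85, 83, 424]) spool();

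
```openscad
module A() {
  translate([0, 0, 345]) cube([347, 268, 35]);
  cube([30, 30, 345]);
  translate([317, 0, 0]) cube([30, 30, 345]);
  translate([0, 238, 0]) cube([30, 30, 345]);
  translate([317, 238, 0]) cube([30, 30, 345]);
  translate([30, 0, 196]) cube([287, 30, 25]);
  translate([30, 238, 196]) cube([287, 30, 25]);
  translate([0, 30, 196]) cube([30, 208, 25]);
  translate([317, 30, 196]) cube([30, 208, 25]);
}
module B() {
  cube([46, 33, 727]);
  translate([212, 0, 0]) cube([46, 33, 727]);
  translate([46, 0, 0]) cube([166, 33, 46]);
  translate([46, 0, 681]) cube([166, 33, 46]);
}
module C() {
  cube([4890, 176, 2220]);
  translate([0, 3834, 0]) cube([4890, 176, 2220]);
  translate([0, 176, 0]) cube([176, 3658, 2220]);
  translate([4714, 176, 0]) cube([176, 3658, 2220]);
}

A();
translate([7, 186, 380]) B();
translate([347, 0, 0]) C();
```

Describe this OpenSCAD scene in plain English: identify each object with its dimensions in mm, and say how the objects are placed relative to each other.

A is a simple wooden stool: a rectangular seat 347 mm (x) by 268 mm (y), 35 mm thick, top face at z = 380 mm, on four square legs, each 30×30 mm in cross-section. The legs rest on z = 0, each flush with a corner of the seat. Four stretchers, 30 mm wide and 25 mm tall, connect adjacent legs with their undersides at z = 196 mm, each running between the inner faces of the legs it joins and aligned with the legs' outer faces on the other axis.

B is a picture frame with a 166×635 mm rectangular opening (x by z) and a uniform 46 mm border on every side. Frame depth is 33 mm along y. It is built from two vertical stiles running the full outside height and two horizontal rails spanning the gap between the stiles.

C is a box-shaped house frame (walls only): outside footprint 4890×4010 mm, wall height 2220 mm, wall thickness 176 mm. The two y-facing walls run the full x-width; the two x-facing walls fit between the inner faces of the y-facing walls.

The picture frame is on top of the stool. The house frame is against the stool's +x side, with their −y faces flush.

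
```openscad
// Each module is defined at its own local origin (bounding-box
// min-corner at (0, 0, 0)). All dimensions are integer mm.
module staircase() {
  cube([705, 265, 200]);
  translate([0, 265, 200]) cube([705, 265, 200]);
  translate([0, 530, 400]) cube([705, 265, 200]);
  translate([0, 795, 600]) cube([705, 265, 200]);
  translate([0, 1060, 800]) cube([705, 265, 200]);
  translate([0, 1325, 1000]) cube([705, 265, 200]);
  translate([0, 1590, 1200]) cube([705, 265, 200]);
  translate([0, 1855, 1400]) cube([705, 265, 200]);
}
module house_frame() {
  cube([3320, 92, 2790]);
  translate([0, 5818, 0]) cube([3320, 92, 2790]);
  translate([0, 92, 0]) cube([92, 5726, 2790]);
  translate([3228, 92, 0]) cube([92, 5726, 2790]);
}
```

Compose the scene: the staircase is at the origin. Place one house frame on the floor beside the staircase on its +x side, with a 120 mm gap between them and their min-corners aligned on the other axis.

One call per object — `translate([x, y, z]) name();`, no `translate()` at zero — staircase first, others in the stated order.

staircase();
translate([825, 0, 0]) house_frame();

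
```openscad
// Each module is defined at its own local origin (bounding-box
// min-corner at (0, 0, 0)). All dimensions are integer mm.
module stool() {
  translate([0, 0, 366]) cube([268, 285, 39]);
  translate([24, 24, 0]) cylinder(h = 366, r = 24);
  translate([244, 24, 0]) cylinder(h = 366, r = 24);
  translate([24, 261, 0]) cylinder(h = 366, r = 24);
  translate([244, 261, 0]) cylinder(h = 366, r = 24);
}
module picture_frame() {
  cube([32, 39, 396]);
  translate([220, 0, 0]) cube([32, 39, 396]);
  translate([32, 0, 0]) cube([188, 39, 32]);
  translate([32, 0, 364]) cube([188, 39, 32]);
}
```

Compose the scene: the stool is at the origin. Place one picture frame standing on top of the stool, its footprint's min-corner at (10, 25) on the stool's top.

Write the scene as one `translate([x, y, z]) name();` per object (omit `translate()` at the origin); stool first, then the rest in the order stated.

stool();
translate([10, 25, 405]) picture_frame();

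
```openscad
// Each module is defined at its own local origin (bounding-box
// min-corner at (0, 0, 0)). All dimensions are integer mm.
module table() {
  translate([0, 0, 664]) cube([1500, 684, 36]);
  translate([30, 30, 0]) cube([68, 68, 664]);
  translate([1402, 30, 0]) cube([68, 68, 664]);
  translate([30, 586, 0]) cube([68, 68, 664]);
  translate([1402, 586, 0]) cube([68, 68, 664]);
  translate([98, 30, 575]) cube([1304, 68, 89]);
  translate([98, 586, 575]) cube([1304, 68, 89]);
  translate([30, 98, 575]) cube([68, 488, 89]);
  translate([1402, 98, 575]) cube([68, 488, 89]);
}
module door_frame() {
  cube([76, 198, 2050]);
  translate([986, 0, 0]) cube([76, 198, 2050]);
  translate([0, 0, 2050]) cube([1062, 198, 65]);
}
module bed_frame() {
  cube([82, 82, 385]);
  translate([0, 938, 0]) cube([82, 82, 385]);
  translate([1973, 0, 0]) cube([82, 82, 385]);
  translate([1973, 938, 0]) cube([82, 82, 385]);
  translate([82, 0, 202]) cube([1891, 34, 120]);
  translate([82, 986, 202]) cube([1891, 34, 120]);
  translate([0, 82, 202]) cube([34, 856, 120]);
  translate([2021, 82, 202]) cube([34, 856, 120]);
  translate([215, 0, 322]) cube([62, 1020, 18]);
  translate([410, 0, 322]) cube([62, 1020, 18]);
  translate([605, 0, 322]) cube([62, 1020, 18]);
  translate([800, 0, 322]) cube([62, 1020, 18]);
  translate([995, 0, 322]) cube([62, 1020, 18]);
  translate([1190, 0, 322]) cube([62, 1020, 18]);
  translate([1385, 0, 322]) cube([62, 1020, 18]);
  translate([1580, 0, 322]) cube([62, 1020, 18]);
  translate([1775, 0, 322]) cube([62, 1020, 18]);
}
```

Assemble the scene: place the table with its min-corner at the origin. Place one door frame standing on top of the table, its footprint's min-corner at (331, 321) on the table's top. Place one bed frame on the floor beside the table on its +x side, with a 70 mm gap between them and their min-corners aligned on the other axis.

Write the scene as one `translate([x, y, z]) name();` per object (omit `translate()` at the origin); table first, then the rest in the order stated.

table();
translate([331, 321, 700]) door_frame();
translate([1570, 0, 0]) bed_frame();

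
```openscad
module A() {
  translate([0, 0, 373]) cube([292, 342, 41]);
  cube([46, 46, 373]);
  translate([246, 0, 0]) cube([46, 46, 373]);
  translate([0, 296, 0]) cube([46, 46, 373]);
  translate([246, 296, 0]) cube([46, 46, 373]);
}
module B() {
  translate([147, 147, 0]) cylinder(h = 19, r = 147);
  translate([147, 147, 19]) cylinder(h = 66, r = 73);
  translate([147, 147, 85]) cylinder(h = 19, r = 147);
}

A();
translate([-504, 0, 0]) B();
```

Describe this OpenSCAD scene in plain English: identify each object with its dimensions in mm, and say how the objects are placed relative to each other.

A is a four-legged stool. The seat is a 292×342×41 mm slab whose top surface is at z = 414 mm; four square legs, each 46×46 mm in cross-section, run from the floor (z = 0) to the underside of the seat, each flush with a corner of the seat.

B is a spool: two coaxial disc flanges of radius 147 mm and thickness 19 mm, joined by a core cylinder of radius 73 mm and height 66 mm. The lower flange rests on z = 0 and the three cylinders share a vertical axis.

The spool is on the floor beside the stool on its −x side.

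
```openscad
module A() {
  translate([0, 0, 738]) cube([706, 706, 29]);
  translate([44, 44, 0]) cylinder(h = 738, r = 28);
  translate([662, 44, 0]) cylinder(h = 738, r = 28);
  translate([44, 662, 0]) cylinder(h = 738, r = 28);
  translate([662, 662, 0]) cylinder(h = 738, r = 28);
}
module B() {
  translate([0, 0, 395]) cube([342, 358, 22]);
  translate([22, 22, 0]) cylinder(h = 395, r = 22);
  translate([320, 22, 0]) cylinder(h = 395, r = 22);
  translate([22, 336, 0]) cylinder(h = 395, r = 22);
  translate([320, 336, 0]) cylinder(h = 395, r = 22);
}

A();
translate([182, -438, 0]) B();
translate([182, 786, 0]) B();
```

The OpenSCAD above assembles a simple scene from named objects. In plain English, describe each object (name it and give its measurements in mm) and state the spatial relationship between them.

A is a table: top 706 mm (x) × 706 mm (y), 29 mm thick, upper face at z = 767 mm, on four round legs of 56 mm diameter, each leg's bounding box inset 16 mm from the nearest pair of top edges, running from z = 0 to the bottom of the top.

B is a simple wooden stool: a rectangular seat 342 mm (x) by 358 mm (y), 22 mm thick, top face at z = 417 mm, on four round legs, each 44 mm in diameter. The legs rest on z = 0, each leg's axis is inset half a diameter from the nearest pair of seat edges (so the leg's bounding box is flush with the corner).

Two stools sit around the table at the −y, +y sides.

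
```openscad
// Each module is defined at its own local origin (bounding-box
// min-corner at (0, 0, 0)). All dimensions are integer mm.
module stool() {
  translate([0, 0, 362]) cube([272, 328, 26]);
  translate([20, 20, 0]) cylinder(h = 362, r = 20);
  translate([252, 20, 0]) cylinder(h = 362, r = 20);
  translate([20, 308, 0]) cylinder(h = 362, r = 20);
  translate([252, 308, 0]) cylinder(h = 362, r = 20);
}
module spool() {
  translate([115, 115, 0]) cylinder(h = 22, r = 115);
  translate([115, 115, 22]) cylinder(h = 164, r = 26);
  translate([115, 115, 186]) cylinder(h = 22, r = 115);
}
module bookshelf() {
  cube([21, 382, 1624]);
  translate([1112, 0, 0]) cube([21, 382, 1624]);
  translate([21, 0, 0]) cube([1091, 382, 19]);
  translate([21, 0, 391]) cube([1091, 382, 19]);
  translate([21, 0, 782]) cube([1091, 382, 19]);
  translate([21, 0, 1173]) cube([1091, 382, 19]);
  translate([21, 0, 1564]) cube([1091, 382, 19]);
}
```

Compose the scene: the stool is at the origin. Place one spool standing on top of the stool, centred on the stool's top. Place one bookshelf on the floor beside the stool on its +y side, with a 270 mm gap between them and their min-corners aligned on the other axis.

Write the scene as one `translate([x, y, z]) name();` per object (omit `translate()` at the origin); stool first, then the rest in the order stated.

stool();
translate([21, 49, 388]) spool();
translate([0, 598, 0]) bookshelf();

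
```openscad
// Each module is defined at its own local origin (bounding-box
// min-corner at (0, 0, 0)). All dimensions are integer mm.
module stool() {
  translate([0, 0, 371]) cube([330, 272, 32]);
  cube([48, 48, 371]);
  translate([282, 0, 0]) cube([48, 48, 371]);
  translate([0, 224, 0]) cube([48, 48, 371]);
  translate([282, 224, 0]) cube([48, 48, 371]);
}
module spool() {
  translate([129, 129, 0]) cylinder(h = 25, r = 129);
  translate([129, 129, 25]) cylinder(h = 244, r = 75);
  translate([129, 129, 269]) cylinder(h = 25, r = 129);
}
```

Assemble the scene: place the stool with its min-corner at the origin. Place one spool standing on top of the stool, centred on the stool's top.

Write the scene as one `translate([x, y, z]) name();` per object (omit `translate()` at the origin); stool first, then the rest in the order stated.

stool();
translate([36, 7, 403]) spool();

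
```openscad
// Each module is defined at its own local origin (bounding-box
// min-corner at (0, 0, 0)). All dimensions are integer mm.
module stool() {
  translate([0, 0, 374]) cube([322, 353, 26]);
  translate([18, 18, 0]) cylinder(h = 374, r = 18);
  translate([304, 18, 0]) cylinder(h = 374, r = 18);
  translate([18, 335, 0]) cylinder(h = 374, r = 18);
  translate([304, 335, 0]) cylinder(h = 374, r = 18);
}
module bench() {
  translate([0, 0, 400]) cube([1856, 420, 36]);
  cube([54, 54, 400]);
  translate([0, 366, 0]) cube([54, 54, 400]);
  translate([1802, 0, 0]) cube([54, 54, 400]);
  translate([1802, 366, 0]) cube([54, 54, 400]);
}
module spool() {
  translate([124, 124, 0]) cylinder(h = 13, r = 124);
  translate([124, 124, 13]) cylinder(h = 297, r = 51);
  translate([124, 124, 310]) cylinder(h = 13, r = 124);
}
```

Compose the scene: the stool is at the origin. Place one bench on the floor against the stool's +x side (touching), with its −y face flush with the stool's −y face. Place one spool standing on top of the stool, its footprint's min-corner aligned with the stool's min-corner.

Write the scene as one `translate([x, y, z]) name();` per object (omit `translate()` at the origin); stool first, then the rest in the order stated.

stool();
translate([322, 0, 0]) bench();
translate([0, 0, 400]) spool();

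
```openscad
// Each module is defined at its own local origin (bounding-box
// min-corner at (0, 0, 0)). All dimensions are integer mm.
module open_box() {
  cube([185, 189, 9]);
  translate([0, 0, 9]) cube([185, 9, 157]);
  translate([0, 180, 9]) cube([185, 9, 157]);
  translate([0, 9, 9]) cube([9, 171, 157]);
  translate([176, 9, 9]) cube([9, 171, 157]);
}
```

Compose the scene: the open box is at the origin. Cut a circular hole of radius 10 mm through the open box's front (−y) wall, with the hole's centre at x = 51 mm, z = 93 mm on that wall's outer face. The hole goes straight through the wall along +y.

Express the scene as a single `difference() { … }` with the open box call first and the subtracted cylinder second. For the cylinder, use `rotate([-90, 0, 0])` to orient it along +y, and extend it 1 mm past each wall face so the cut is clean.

difference() {
  open_box();
  translate([51, -1, 93]) rotate([-90, 0, 0]) cylinder(h = 11, r = 10);
}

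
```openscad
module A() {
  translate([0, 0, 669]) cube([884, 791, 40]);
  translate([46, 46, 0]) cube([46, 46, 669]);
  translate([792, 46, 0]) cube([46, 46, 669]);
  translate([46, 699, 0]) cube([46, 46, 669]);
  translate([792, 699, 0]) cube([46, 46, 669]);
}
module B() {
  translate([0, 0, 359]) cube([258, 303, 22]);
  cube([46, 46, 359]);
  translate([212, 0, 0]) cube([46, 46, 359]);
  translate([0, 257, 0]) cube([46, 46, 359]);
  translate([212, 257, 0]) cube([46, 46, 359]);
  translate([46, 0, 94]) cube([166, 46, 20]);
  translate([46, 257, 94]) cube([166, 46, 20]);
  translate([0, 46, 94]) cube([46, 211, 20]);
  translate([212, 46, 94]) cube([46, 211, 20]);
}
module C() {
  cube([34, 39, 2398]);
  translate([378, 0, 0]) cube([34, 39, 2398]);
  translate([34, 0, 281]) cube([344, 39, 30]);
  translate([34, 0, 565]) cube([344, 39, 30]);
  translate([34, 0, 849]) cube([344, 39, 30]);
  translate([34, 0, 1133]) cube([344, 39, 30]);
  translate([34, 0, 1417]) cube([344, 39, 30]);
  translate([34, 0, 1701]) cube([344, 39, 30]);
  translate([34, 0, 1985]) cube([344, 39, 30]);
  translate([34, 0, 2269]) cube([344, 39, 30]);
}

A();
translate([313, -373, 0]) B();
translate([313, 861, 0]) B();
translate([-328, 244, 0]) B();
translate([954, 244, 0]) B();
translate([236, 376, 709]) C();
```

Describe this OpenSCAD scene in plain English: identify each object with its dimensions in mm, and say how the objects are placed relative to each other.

A is a table: top 884 mm (x) × 791 mm (y), 40 mm thick, upper face at z = 709 mm, on four 46×46 mm square legs, each inset 46 mm from the nearest pair of top edges, running from z = 0 to the bottom of the top.

B is a simple wooden stool: a rectangular seat 258 mm (x) by 303 mm (y), 22 mm thick, top face at z = 381 mm, on four square legs, each 46×46 mm in cross-section. The legs rest on z = 0, each flush with a corner of the seat. Four stretchers, 46 mm wide and 20 mm tall, connect adjacent legs with their undersides at z = 94 mm, each running between the inner faces of the legs it joins and aligned with the legs' outer faces on the other axis.

C is a wooden ladder with two side rails of 34×39 mm section and 2398 mm height, set 412 mm apart overall. Between them run 8 rectangular rungs (39 mm deep, 30 mm thick), front faces flush with the rails' −y face. The bottom of the first rung is 281 mm above the floor and each subsequent rung is 284 mm higher than the one below.

Four stools sit around the table at the −y, +y, −x, +x sides. The ladder is on top of the table, centred.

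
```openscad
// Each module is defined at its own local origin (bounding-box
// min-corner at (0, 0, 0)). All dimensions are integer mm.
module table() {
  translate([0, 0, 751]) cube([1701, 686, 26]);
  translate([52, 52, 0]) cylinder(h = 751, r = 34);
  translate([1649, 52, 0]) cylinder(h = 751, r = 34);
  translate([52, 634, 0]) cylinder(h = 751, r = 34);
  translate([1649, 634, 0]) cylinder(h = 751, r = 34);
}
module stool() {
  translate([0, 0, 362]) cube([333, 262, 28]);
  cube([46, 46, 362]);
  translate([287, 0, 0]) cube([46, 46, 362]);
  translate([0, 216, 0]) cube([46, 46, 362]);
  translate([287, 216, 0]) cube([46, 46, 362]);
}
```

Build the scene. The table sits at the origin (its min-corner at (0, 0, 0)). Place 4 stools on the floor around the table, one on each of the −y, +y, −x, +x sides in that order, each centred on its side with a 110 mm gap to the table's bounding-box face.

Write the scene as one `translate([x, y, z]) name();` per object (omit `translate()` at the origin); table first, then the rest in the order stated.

table();
translate([684, -372, 0]) stool();
translate([684, 796, 0]) stool();
translate([-443, 212, 0]) stool();
translate([1811, 212, 0]) stool();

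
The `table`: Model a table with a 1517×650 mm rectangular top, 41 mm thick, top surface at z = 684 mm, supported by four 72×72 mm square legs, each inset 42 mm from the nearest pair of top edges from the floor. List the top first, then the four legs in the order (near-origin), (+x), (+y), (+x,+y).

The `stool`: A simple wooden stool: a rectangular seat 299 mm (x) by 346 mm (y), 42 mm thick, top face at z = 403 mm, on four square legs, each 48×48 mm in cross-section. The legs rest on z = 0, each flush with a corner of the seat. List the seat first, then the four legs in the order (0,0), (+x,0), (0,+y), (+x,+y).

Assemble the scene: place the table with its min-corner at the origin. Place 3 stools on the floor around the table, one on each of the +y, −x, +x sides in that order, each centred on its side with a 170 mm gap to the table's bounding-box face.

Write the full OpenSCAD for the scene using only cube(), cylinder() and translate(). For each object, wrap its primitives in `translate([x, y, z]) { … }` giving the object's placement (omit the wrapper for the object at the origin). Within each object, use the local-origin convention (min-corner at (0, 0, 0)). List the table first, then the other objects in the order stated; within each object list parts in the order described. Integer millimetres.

translate([0, 0, 643]) cube([1517, 650, 41]);
translate([42, 42, 0]) cube([72, 72, 643]);
translate([1403, 42, 0]) cube([72, 72, 643]);
translate([42, 536, 0]) cube([72, 72, 643]);
translate([1403, 536, 0]) cube([72, 72, 643]);
translate([609, 820, 0]) {
  translate([0, 0, 361]) cube([299, 346, 42]);
  cube([48, 48, 361]);
  translate([251, 0, 0]) cube([48, 48, 361]);
  translate([0, 298, 0]) cube([48, 48, 361]);
  translate([251, 298, 0]) cube([48, 48, 361]);
}
translate([-469, 152, 0]) {
  translate([0, 0, 361]) cube([299, 346, 42]);
  cube([48, 48, 361]);
  translate([251, 0, 0]) cube([48, 48, 361]);
  translate([0, 298, 0]) cube([48, 48, 361]);
  translate([251, 298, 0]) cube([48, 48, 361]);
}
translate([1687, 152, 0]) {
  translate([0, 0, 361]) cube([299, 346, 42]);
  cube([48, 48, 361]);
  translate([251, 0, 0]) cube([48, 48, 361]);
  translate([0, 298, 0]) cube([48, 48, 361]);
  translate([251, 298, 0]) cube([48, 48, 361]);
}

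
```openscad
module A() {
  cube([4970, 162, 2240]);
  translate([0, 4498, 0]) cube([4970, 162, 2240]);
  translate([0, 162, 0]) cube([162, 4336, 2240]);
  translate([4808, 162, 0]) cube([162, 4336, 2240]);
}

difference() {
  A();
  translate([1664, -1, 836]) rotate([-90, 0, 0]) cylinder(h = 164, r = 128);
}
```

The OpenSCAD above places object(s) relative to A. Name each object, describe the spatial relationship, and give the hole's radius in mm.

The subtracted cylinder has r = 128 mm.

A is a house frame. The house frame has a circular hole through its front wall. The hole's radius is 128 mm.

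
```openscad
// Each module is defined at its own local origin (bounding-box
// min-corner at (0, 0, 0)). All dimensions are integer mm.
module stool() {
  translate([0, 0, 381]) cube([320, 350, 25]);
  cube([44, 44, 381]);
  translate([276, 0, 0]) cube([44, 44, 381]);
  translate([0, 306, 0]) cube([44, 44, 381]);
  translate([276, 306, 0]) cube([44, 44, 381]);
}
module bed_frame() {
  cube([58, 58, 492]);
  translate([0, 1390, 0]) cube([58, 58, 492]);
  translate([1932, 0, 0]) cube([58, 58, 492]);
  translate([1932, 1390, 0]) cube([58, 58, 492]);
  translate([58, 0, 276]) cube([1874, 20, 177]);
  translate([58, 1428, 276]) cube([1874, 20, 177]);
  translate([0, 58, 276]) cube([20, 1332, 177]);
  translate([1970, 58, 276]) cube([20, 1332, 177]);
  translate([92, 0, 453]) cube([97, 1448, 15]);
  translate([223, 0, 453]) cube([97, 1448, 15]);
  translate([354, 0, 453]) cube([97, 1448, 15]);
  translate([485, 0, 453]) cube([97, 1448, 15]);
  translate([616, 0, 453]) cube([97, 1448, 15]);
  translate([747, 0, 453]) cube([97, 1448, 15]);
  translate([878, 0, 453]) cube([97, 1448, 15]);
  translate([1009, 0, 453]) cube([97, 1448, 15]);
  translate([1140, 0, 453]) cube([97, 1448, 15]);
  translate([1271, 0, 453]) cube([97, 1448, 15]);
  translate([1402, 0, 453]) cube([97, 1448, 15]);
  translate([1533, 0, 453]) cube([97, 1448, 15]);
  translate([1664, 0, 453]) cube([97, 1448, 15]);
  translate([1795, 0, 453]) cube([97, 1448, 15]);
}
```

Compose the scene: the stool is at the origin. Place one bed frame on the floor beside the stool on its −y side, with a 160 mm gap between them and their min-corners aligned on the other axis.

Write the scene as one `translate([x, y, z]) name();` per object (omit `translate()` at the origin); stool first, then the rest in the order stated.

stool();
translate([0, -1608, 0]) bed_frame();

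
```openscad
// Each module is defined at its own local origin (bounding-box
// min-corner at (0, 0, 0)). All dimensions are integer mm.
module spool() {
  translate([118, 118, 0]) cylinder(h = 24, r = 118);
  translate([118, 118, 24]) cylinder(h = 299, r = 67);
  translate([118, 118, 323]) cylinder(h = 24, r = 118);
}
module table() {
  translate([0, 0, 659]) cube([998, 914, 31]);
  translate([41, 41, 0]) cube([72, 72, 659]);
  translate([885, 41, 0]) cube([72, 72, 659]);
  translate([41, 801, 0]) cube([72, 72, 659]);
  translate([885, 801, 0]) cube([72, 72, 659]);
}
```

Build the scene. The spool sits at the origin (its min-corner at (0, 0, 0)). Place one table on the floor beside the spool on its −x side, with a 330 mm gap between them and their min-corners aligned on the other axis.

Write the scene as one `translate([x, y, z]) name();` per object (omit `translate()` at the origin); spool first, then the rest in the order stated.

spool();
translate([-1328, 0, 0]) table();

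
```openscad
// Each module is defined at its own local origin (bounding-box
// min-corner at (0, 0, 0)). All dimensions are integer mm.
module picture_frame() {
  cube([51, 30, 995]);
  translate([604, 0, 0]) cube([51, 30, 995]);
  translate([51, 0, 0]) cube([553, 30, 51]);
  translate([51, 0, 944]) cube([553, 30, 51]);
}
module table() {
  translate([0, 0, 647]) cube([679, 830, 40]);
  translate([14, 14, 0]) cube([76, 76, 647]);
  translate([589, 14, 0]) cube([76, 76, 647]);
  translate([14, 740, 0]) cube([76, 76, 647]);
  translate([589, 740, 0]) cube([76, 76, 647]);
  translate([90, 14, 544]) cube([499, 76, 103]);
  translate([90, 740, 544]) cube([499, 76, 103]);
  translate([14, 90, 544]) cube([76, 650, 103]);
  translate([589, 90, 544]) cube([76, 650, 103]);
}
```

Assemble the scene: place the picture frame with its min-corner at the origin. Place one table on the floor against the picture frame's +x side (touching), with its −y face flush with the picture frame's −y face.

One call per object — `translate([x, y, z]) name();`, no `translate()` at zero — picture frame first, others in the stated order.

picture_frame();
translate([655, 0, 0]) table();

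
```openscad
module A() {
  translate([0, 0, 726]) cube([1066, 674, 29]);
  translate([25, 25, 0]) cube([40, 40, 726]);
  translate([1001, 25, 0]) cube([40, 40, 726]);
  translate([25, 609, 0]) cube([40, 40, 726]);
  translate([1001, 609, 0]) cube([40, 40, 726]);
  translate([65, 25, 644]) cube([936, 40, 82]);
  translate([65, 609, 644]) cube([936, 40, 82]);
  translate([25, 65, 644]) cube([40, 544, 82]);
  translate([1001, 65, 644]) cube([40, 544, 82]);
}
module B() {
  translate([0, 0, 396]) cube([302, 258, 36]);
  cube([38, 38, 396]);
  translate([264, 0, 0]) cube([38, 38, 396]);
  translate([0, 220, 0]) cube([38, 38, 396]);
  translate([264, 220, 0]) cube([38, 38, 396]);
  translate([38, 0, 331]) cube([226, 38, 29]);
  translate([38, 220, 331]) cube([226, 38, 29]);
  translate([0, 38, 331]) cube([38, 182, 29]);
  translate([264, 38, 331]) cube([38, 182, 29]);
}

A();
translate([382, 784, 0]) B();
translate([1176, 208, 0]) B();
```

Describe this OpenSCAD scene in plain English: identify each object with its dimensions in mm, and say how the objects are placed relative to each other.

A is a rectangular dining table. The top is 1066×674×29 mm with its upper surface at z = 755 mm. It stands on four 40×40 mm square legs, each inset 25 mm from the nearest pair of top edges, running from the floor to the underside of the top. Four apron rails, 40 mm thick and 82 mm tall, run between adjacent legs with their top edges flush with the underside of the top and their outer faces flush with the legs' outer faces.

B is a four-legged stool. The seat is a 302×258×36 mm slab whose top surface is at z = 432 mm; four square legs, each 38×38 mm in cross-section, run from the floor (z = 0) to the underside of the seat, each flush with a corner of the seat. Four stretchers, 38 mm wide and 29 mm tall, connect adjacent legs with their undersides at z = 331 mm, each running between the inner faces of the legs it joins and aligned with the legs' outer faces on the other axis.

Two stools sit around the table at the +y, +x sides.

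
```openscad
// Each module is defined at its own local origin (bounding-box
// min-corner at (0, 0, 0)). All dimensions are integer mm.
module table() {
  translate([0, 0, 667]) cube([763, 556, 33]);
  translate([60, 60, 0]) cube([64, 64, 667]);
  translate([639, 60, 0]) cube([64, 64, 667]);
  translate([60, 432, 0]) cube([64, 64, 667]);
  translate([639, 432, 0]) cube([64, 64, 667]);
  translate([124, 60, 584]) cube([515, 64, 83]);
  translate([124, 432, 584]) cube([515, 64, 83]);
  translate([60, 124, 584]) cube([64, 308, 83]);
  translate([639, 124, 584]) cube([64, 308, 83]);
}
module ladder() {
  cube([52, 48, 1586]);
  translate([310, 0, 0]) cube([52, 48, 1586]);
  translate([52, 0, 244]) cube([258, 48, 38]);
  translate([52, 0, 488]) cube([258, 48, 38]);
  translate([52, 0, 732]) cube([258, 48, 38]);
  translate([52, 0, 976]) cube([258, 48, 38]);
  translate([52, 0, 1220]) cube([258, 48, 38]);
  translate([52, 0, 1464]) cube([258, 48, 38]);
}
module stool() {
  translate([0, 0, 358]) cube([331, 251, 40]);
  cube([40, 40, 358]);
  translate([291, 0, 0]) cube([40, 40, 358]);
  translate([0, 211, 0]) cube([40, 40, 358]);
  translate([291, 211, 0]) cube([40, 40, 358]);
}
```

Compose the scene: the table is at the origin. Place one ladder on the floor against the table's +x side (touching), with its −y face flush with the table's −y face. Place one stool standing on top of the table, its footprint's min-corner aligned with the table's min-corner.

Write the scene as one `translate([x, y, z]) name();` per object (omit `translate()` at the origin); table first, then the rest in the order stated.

table();
translate([763, 0, 0]) ladder();
translate([0, 0, 700]) stool();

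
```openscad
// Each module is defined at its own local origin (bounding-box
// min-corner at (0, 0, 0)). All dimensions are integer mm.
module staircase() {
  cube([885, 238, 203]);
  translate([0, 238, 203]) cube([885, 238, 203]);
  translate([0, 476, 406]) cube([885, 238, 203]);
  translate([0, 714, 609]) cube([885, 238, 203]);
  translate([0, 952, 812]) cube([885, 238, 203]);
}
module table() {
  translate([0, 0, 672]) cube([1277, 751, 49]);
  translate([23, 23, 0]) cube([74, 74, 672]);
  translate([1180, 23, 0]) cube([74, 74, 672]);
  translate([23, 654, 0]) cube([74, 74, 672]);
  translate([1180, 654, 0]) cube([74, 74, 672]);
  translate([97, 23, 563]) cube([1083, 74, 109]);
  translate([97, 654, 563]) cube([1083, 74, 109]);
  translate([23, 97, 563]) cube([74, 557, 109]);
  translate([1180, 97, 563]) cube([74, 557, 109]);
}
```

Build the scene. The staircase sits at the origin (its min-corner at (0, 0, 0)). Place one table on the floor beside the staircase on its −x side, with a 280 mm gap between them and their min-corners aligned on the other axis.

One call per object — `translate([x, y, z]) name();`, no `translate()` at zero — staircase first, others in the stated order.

staircase();
translate([-1557, 0, 0]) table();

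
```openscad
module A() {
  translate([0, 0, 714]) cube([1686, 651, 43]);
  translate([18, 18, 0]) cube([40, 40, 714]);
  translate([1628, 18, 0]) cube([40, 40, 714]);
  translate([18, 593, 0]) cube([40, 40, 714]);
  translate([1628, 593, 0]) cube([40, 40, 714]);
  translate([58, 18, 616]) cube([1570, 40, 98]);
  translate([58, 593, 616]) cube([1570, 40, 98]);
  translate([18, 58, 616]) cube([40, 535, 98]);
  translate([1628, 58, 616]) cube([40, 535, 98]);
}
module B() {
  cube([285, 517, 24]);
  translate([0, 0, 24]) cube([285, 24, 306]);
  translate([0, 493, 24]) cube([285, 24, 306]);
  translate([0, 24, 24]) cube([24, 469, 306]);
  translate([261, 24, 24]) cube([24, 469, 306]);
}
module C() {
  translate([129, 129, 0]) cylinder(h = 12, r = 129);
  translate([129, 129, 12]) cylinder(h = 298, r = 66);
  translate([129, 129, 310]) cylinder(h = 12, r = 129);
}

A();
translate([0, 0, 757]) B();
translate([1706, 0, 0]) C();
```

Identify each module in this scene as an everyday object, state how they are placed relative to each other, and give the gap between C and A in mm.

A is a table. B is an open box. C is a spool. The open box is on top of the table. The spool is on the floor beside the table on its +x side. The gap between the spool and the table is 20 mm.

The spool's nearest face is 20 mm from the table's +x face.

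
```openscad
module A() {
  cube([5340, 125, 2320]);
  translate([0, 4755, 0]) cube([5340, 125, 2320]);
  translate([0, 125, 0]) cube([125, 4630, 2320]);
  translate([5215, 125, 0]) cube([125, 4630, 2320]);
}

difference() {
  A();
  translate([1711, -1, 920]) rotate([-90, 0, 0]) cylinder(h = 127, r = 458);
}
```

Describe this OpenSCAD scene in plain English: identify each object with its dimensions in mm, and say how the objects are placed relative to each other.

A is the wall frame of a small rectangular building: four walls, each 2320 mm tall and 125 mm thick, enclosing a footprint 5340 mm (x) by 4880 mm (y) outside-to-outside, with no floor or roof. The front and back walls (the −y and +y sides) span the full width; the two side walls fit between them.

The house frame has a circular hole of radius 458 mm through its front wall, centred at (x = 1711, z = 920).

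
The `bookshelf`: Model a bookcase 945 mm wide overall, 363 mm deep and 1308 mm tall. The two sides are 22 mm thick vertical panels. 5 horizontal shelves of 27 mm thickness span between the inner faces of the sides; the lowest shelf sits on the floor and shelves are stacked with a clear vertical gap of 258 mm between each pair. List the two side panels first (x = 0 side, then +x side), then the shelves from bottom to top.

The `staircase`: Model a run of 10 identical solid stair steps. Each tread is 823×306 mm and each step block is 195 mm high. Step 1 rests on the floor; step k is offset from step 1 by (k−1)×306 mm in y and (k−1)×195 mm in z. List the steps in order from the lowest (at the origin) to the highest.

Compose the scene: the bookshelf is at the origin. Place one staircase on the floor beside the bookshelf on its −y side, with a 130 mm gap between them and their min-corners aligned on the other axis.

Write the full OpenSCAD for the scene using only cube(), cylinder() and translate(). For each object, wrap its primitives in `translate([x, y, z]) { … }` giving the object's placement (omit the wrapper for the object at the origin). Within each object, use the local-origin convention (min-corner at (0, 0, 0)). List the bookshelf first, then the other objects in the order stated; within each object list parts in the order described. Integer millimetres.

cube([22, 363, 1308]);
translate([923, 0, 0]) cube([22, 363, 1308]);
translate([22, 0, 0]) cube([901, 363, 27]);
translate([22, 0, 285]) cube([901, 363, 27]);
translate([22, 0, 570]) cube([901, 363, 27]);
translate([22, 0, 855]) cube([901, 363, 27]);
translate([22, 0, 1140]) cube([901, 363, 27]);
translate([0, -3190, 0]) {
  cube([823, 306, 195]);
  translate([0, 306, 195]) cube([823, 306, 195]);
  translate([0, 612, 390]) cube([823, 306, 195]);
  translate([0, 918, 585]) cube([823, 306, 195]);
  translate([0, 1224, 780]) cube([823, 306, 195]);
  translate([0, 1530, 975]) cube([823, 306, 195]);
  translate([0, 1836, 1170]) cube([823, 306, 195]);
  translate([0, 2142, 1365]) cube([823, 306, 195]);
  translate([0, 2448, 1560]) cube([823, 306, 195]);
  translate([0, 2754, 1755]) cube([823, 306, 195]);
}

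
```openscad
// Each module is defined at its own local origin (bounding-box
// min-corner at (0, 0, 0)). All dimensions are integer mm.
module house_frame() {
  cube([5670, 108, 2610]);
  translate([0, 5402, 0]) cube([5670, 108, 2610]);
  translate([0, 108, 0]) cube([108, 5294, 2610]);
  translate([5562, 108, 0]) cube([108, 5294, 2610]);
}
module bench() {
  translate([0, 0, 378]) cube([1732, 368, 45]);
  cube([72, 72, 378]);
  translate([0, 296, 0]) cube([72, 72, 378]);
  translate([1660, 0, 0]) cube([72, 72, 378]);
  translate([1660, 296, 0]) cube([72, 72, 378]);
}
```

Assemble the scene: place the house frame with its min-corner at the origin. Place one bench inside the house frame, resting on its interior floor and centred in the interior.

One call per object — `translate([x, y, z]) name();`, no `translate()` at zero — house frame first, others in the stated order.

house_frame();
translate([1969, 2571, 0]) bench();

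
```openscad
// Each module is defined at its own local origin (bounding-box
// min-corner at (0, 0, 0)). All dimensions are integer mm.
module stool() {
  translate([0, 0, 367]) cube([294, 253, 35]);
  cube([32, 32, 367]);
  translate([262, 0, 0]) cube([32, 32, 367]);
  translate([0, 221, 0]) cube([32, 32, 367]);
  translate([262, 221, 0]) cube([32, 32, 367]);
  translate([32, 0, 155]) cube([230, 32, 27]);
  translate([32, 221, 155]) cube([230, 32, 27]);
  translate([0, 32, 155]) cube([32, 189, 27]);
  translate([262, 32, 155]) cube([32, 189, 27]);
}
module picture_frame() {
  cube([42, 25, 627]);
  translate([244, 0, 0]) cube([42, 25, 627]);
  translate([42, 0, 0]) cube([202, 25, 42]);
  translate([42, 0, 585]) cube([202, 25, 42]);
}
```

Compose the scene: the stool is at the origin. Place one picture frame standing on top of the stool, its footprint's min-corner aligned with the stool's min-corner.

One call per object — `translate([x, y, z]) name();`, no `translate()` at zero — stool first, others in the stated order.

stool();
translate([0, 0, 402]) picture_frame();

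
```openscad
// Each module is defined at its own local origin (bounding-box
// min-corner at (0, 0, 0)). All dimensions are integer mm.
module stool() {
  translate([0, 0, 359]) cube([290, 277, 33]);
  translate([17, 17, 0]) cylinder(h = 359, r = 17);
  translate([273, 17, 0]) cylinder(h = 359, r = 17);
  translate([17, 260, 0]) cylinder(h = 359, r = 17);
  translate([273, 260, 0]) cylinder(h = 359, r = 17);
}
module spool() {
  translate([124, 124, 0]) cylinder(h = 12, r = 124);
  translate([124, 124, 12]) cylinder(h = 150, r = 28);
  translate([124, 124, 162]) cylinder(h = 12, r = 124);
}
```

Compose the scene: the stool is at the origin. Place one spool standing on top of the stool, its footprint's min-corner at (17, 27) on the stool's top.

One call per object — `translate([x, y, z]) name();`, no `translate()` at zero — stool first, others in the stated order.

stool();
translate([17, 27, 392]) spool();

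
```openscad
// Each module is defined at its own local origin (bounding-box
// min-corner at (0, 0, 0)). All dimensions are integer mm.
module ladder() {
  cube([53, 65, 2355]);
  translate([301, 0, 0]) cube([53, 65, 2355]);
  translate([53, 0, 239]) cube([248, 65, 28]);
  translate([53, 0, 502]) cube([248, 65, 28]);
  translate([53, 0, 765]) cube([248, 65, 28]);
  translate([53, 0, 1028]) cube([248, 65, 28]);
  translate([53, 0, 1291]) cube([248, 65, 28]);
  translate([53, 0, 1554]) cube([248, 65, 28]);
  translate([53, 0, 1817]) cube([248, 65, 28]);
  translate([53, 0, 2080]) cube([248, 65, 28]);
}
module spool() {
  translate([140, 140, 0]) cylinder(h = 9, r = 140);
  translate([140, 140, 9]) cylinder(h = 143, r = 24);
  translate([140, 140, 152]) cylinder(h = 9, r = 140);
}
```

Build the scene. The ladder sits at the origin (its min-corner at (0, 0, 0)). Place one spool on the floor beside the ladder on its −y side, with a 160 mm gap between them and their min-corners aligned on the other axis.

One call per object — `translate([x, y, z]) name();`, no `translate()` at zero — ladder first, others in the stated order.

ladder();
translate([0, -440, 0]) spool();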